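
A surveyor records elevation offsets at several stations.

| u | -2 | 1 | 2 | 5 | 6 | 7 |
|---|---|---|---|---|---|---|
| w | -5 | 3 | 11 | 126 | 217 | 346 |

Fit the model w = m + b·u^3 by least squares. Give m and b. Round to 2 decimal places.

m = 2.29, b = 1.00

Compute the Gram sums: Σ1 = 6, Σu^3 = 685, Σu^3·u^3 = 180059.
Right-hand side: Σw = 698, Σu^3·w = 181431.
Normal equations: [[6, 685]; [685, 180059]]·[m, b]ᵀ = [698, 181431]ᵀ.
Determinant 6·180059 − 685² = 611129.
m = (698·180059 − 685·181431)/611129 = 1400947/611129; b = (6·181431 − 685·698)/611129 = 610456/611129.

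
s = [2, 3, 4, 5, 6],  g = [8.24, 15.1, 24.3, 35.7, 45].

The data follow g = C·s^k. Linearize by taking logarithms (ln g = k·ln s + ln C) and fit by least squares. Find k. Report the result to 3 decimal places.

Taking logs, ln g = k·ln s + ln C, so regress ln g on ln s.
AᵀA = [[9.4099, 6.5793]; [6.5793, 5]], rhs = [21.4418, 15.3960]ᵀ  (here Σln s = 6.5793, Σ(ln s)² = 9.4099, Σln g = 15.3960, Σln s·ln g = 21.4418).
Δ = 9.4099·5 − (6.5793)² = 3.7630; k = (21.4418·5 − 6.5793·15.3960)/3.7630 = 1.57186, ln C = (9.4099·15.3960 − 6.5793·21.4418)/3.7630 = 1.01086.

k = 1.572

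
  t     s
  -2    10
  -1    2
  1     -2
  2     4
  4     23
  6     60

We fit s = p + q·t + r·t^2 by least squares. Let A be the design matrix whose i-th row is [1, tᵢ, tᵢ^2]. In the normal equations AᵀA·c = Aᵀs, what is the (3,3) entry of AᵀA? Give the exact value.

Row 3 ↔ basis t^2, column 3 ↔ basis t^2, so (AᵀA)_{3,3} = Σᵢ (t^2)·(t^2) = (4)·(4) + (1)·(1) + (1)·(1) + (4)·(4) + (16)·(16) + (36)·(36) = 1586.

1586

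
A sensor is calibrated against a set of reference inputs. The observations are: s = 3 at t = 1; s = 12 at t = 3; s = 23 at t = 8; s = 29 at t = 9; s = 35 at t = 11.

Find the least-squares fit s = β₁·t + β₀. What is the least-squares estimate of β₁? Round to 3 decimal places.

With design matrix X, XᵀX = [[276, 32]; [32, 5]] and Xᵀs = [869, 102]ᵀ.
Eliminating β₀: 5·(row 1) − 32·(row 2) gives 356·β₁ = 5·869 − 32·102 = 1081, so β₁ = 1081/356.
Then β₀ = (102 − 32·(1081/356))/5 = 86/89.

β₁ = 3.037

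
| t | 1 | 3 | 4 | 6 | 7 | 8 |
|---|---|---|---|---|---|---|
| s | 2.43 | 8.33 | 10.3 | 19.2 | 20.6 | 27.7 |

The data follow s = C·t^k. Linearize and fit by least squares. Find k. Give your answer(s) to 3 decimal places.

k = 1.145

Taking logs, ln s = k·ln t + ln C, so regress ln s on ln t.
Σln t = 8.3020, Σ(ln t)² = 14.4498, Σln s = 14.6415, Σln t·ln s = 23.6501.
Normal system: [[14.4498, 8.3020]; [8.3020, 6]]·[k, ln C]ᵀ = [23.6501, 14.6415]ᵀ.
Slope k = (n·Σln t·ln s − Σln t·Σln s)/(n·Σ(ln t)² − (Σln t)²) = (6·23.6501 − 8.3020·14.6415)/17.7753 = 1.14464; ln C = (Σln s − k·Σln t)/n = 0.85645.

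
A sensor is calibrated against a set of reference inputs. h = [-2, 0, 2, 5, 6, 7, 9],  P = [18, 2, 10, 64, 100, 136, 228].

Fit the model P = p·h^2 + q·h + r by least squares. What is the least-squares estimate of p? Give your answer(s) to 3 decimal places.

With design matrix A, AᵀA = [[10915, 1413, 199]; [1413, 199, 27]; [199, 27, 7]] and AᵀP = [30444, 3908, 558]ᵀ.
Solving the 3×3 system (Gaussian elimination) gives p = 145781/47923, q = -104917/47923, r = 80482/47923.

p = 3.042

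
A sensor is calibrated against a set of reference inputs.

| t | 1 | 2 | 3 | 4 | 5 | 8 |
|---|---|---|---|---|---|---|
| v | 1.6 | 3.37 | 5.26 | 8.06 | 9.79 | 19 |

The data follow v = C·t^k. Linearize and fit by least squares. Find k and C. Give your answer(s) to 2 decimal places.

k = 1.18, C = 1.52

With ln vᵢ as the transformed response and ln tᵢ as the regressor:
Sums: Σln t = 6.8669, Σ(ln t)² = 10.5236, Σln v = 10.6578, Σln t·ln v = 15.3535.
Normal system: [[10.5236, 6.8669]; [6.8669, 6]]·[k, ln C]ᵀ = [15.3535, 10.6578]ᵀ.
Slope k = (n·Σln t·ln v − Σln t·Σln v)/(n·Σ(ln t)² − (Σln t)²) = (6·15.3535 − 6.8669·10.6578)/15.9867 = 1.18442; ln C = (Σln v − k·Σln t)/n = 0.42073, so C = exp(0.42073) = 1.52308.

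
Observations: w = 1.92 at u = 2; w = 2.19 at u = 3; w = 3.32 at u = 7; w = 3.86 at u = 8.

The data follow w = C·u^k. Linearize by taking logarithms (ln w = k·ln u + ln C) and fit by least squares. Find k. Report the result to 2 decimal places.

With ln wᵢ as the transformed response and ln uᵢ as the regressor:
Σln u = 5.8171, Σ(ln u)² = 9.7980, Σln w = 3.9869, Σln u·ln w = 6.4570.
Equations: 9.7980·k + 5.8171·ln C = 6.4570;  5.8171·k + 4·ln C = 3.9869.
Slope k = (n·Σln u·ln w − Σln u·Σln w)/(n·Σ(ln u)² − (Σln u)²) = (4·6.4570 − 5.8171·3.9869)/5.3534 = 0.49241; ln C = (Σln w − k·Σln u)/n = 0.28061.

k = 0.49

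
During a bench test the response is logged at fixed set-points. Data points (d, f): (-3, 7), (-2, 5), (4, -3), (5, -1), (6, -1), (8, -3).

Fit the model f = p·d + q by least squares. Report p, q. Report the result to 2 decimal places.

p = -0.90, q = 3.37

Sums needed: Σd·d = 154, Σd = 18, Σ1 = 6.
For Mᵀf: Σd·f = -78, Σf = 4.
So MᵀM·[p, q]ᵀ = Mᵀf: [[154, 18]; [18, 6]]·[p, q]ᵀ = [-78, 4]ᵀ.
Determinant 154·6 − 18² = 600.
p = ((-78)·6 − 18·4)/600 = -9/10; q = (154·4 − 18·(-78))/600 = 101/30.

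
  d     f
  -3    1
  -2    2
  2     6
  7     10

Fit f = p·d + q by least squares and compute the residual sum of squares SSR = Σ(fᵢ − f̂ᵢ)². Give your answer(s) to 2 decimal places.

Setting ∂/∂p … = 0 gives: 66·p + 4·q = 75;  4·p + 4·q = 19.
Δ = 66·4 − 4² = 248.
p = (75·4 − 4·19)/248 = 28/31; q = (66·19 − 4·75)/248 = 477/124.
Residuals: -17/124, -5/124, 43/124, -21/124; SSR = 21/124.

SSR = 0.17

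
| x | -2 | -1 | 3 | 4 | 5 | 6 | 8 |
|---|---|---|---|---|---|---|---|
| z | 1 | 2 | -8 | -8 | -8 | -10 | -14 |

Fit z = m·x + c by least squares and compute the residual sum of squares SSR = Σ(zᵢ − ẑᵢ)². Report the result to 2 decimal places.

SSR = 9.69

The normal equations are: 155·m + 23·c = -272;  23·m + 7·c = -45.
det = 155·7 − 23² = 556.
m = ((-272)·7 − 23·(-45))/556 = -869/556; c = (155·(-45) − 23·(-272))/556 = -719/556.
Residuals: -463/556, 481/278, -561/278, -253/556, 154/139, 373/556, -113/556; SSR = 5385/556.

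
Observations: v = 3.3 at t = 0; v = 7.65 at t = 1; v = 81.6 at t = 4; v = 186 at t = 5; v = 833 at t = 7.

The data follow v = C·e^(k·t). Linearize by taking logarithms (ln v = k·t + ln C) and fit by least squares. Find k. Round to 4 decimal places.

k = 0.7913

Linearized form: ln v = k·t + ln C. From the 5 transformed points,
Σt = 17.0000, Σ(t)² = 91.0000, Σln v = 19.5812, Σt·ln v = 92.8460.
Equations: 91.0000·k + 17.0000·ln C = 92.8460;  17.0000·k + 5·ln C = 19.5812.
Slope k = (n·Σt·ln v − Σt·Σln v)/(n·Σ(t)² − (Σt)²) = (5·92.8460 − 17.0000·19.5812)/166.0000 = 0.79126; ln C = (Σln v − k·Σt)/n = 1.22597.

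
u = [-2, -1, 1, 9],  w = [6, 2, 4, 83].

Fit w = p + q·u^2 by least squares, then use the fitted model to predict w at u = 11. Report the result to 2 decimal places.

Compute the Gram sums: Σ1 = 4, Σu^2 = 87, Σu^2·u^2 = 6579.
Right-hand side: Σw = 95, Σu^2·w = 6753.
So AᵀA·[p, q]ᵀ = Aᵀw: [[4, 87]; [87, 6579]]·[p, q]ᵀ = [95, 6753]ᵀ.
Eliminating q: 6579·(row 1) − 87·(row 2) gives 18747·p = 6579·95 − 87·6753 = 37494, so p = 2.
Then q = (6753 − 87·2)/6579 = 1.
At u = 11: ŵ = (2)·(1) + (1)·(121) = 123.

ŵ = 123.00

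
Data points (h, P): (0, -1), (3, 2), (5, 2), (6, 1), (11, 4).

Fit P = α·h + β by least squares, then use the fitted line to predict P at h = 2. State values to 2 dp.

The normal equations are: 191·α + 25·β = 66;  25·α + 5·β = 8.
Eliminating β: 5·(row 1) − 25·(row 2) gives 330·α = 5·66 − 25·8 = 130, so α = 13/33.
Then β = (8 − 25·(13/33))/5 = -61/165.
At h = 2: P̂ = (13/33)·(2) + (-61/165)·(1) = 23/55.

P̂ = 0.42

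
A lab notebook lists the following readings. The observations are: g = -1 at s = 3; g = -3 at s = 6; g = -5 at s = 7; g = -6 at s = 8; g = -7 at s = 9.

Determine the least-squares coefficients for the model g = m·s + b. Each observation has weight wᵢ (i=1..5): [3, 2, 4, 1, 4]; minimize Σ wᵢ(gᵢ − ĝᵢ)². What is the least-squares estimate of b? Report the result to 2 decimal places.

With design matrix A, AᵀWA = [[683, 93]; [93, 14]] and AᵀWg = [-485, -63]ᵀ.
Δ = 683·14 − 93² = 913.
m = ((-485)·14 − 93·(-63))/913 = -931/913; b = (683·(-63) − 93·(-485))/913 = 2076/913.

b = 2.27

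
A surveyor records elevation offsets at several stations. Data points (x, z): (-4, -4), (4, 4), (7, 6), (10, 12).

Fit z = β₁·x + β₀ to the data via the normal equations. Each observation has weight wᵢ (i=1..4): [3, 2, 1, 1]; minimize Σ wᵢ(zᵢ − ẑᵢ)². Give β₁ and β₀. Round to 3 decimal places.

β₁ = 1.054, β₀ = 0.042

Entries of MᵀWM: Σwᵢ·x·x = 229, Σwᵢ·x = 13, Σwᵢ·1 = 7.
And Σwᵢ·x·z = 242, Σwᵢ·z = 14.
Δ = 229·7 − 13² = 1434.
β₁ = (242·7 − 13·14)/1434 = 252/239; β₀ = (229·14 − 13·242)/1434 = 10/239.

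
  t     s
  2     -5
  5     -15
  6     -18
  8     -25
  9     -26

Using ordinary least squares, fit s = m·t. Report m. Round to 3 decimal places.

With design matrix X, XᵀX = [[210]] and Xᵀs = [-627]ᵀ.
Hence m = -627 / 210 ≈ -2.98571.

m = -2.986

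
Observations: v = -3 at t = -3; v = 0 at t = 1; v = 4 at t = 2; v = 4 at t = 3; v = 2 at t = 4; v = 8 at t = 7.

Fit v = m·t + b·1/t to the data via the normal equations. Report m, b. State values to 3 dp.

The normal system MᵀM·[m, b]ᵀ = Mᵀv is [[88, 6]; [6, 10973/7056]]·[m, b]ᵀ = [93, 251/42]ᵀ.
Eliminating b: (10973/7056)·(row 1) − 6·(row 2) gives (88951/882)·m = (10973/7056)·93 − 6·(251/42) = 255827/2352, so m = 767481/711608.
Then b = ((251/42) − 6·(767481/711608))/(10973/7056) = -28308/88951.

m = 1.079, b = -0.318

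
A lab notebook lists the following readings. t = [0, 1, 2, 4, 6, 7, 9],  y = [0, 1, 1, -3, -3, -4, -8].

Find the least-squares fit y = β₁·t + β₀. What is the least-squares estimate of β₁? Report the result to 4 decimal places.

β₁ = -0.9081

The normal equations are: 187·β₁ + 29·β₀ = -127;  29·β₁ + 7·β₀ = -16.
Eliminating β₀: 7·(row 1) − 29·(row 2) gives 468·β₁ = 7·(-127) − 29·(-16) = -425, so β₁ = -425/468.
Then β₀ = ((-16) − 29·(-425/468))/7 = 691/468.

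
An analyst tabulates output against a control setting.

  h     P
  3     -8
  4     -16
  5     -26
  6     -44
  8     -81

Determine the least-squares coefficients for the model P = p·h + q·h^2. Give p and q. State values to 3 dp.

p = 2.134, q = -1.536

Setting ∂/∂p … = 0 gives: 150·p + 944·q = -1130;  944·p + 6354·q = -7746.
Determinant 150·6354 − 944² = 61964.
p = ((-1130)·6354 − 944·(-7746))/61964 = 33051/15491; q = (150·(-7746) − 944·(-1130))/61964 = -23795/15491.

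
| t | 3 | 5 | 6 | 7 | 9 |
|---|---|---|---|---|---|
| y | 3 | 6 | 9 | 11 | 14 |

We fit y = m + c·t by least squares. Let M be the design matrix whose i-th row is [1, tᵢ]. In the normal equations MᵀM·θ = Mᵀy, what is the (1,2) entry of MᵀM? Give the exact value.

30

Row 1 ↔ basis 1, column 2 ↔ basis t, so (MᵀM)_{1,2} = Σᵢ t = (1)·(3) + (1)·(5) + (1)·(6) + (1)·(7) + (1)·(9) = 30.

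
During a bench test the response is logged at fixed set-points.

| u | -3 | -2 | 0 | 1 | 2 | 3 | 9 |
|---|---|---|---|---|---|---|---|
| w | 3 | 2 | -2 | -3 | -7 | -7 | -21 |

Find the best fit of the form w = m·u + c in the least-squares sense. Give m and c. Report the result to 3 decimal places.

Forming AᵀA = [[108, 10]; [10, 7]] and Aᵀw = [-240, -35]ᵀ gives AᵀA·[m, c]ᵀ = Aᵀw.
det = 108·7 − 10² = 656.
m = ((-240)·7 − 10·(-35))/656 = -665/328; c = (108·(-35) − 10·(-240))/656 = -345/164.

m = -2.027, c = -2.104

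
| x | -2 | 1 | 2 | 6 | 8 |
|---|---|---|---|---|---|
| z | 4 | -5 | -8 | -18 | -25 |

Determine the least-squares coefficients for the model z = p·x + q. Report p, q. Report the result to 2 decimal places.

Entries of AᵀA: Σx·x = 109, Σx = 15, Σ1 = 5.
For Aᵀz: Σx·z = -337, Σz = -52.
So AᵀA·[p, q]ᵀ = Aᵀz: [[109, 15]; [15, 5]]·[p, q]ᵀ = [-337, -52]ᵀ.
Eliminating q: 5·(row 1) − 15·(row 2) gives 320·p = 5·(-337) − 15·(-52) = -905, so p = -181/64.
Then q = ((-52) − 15·(-181/64))/5 = -613/320.

p = -2.83, q = -1.92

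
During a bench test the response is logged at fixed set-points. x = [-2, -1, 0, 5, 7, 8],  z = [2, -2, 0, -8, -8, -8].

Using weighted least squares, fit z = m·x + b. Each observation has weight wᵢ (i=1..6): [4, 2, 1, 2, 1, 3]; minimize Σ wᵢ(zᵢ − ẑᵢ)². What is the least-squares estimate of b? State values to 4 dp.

b = -1.0000

The normal system AᵀWA·[m, b]ᵀ = AᵀWz is [[309, 31]; [31, 13]]·[m, b]ᵀ = [-340, -44]ᵀ.
Δ = 309·13 − 31² = 3056.
m = ((-340)·13 − 31·(-44))/3056 = -1; b = (309·(-44) − 31·(-340))/3056 = -1.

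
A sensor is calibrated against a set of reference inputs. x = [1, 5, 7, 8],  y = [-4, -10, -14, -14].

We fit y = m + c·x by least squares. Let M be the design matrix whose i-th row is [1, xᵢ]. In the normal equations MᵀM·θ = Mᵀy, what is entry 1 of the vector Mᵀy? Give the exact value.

-42

Entry 1 ↔ basis 1, so (Mᵀy)_{1} = Σᵢ yᵢ = (1)·(-4) + (1)·(-10) + (1)·(-14) + (1)·(-14) = -42.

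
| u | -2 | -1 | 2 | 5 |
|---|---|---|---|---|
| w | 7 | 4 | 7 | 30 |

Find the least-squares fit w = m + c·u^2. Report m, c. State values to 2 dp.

m = 2.74, c = 1.09

The normal equations are: 4·m + 34·c = 48;  34·m + 658·c = 810.
(Σ1 = 4, Σu^2 = 34, Σu^2·u^2 = 658, Σw = 48, Σu^2·w = 810.)
Eliminating c: 658·(row 1) − 34·(row 2) gives 1476·m = 658·48 − 34·810 = 4044, so m = 337/123.
Then c = (810 − 34·(337/123))/658 = 134/123.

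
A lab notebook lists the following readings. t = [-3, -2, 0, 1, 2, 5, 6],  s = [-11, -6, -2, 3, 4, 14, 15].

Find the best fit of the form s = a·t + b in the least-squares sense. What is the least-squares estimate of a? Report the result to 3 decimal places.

a = 2.879

Compute the Gram sums: Σt·t = 79, Σt = 9, Σ1 = 7.
Right-hand side: Σt·s = 216, Σs = 17.
XᵀX·[a, b]ᵀ = Xᵀs becomes [[79, 9]; [9, 7]]·[a, b]ᵀ = [216, 17]ᵀ.
Eliminating b: 7·(row 1) − 9·(row 2) gives 472·a = 7·216 − 9·17 = 1359, so a = 1359/472.
Then b = (17 − 9·(1359/472))/7 = -601/472.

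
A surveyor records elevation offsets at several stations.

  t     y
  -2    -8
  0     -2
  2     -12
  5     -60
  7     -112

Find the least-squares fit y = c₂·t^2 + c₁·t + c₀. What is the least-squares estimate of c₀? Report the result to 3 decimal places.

The normal system XᵀX·[c₂, c₁, c₀]ᵀ = Xᵀy is [[3058, 468, 82]; [468, 82, 12]; [82, 12, 5]]·[c₂, c₁, c₀]ᵀ = [-7068, -1092, -194]ᵀ.
Inverting the 3×3 Gram matrix, [c₂, c₁, c₀]ᵀ = [-46096/21991, -23946/21991, -39806/21991]ᵀ.

c₀ = -1.810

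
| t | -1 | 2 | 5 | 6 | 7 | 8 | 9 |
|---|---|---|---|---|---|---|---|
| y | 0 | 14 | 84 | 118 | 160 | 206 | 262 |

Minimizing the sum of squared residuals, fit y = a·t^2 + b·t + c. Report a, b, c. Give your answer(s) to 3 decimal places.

a = 3.063, b = 1.597, c = -1.400

XᵀX·[a, b, c]ᵀ = Xᵀy reads: 14996·a + 1932·b + 260·c = 48650;  1932·a + 260·b + 36·c = 6282;  260·a + 36·b + 7·c = 844.
(Σt^2·t^2 = 14996, Σt^2·t = 1932, Σt^2 = 260, Σt·t = 260, Σt = 36, Σ1 = 7, Σt^2·y = 48650, Σt·y = 6282, Σy = 844.)
Row-reducing yields a = 61365/20036, b = 31995/20036, c = -7012/5009.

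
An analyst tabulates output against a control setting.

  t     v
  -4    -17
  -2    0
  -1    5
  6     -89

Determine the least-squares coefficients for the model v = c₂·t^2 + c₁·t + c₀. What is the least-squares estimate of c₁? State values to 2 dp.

c₁ = -3.08

Entries of XᵀX: Σt^2·t^2 = 1569, Σt^2·t = 143, Σt^2 = 57, Σt·t = 57, Σt = -1, Σ1 = 4.
Moment sums: Σt^2·v = -3471, Σt·v = -471, Σv = -101.
XᵀX·[c₂, c₁, c₀]ᵀ = Xᵀv becomes [[1569, 143, 57]; [143, 57, -1]; [57, -1, 4]]·[c₂, c₁, c₀]ᵀ = [-3471, -471, -101]ᵀ.
Solving the 3×3 system (Gaussian elimination) gives c₂ = -74533/36436, c₁ = -112089/36436, c₀ = 28516/9109.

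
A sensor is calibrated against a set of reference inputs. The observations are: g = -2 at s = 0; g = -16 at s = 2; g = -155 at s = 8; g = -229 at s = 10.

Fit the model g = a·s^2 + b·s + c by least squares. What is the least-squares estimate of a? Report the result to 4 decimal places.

a = -1.8750

Entries of XᵀX: Σs^2·s^2 = 14112, Σs^2·s = 1520, Σs^2 = 168, Σs·s = 168, Σs = 20, Σ1 = 4.
For Xᵀg: Σs^2·g = -32884, Σs·g = -3562, Σg = -402.
Inverting the 3×3 Gram matrix, [a, b, c]ᵀ = [-15/8, -277/68, -47/34]ᵀ.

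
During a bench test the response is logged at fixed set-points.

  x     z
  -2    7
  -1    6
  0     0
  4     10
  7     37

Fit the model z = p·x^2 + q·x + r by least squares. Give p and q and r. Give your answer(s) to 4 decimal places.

Normal-equation sums: Σx^2·x^2 = 2674, Σx^2·x = 398, Σx^2 = 70, Σx·x = 70, Σx = 8, Σ1 = 5.
Right-hand side: Σx^2·z = 2007, Σx·z = 279, Σz = 60.
So AᵀA·[p, q, r]ᵀ = Aᵀz: [[2674, 398, 70]; [398, 70, 8]; [70, 8, 5]]·[p, q, r]ᵀ = [2007, 279, 60]ᵀ.
Inverting the 3×3 Gram matrix, [p, q, r]ᵀ = [21/22, -225/143, 15/13]ᵀ.

p = 0.9545, q = -1.5734, r = 1.1538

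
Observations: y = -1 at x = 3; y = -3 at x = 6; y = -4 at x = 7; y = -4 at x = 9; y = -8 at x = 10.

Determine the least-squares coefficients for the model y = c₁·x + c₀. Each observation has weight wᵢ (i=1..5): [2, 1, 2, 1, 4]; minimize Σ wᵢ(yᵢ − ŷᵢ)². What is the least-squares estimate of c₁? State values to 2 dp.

AᵀWA·[c₁, c₀]ᵀ = AᵀWy reads: 633·c₁ + 75·c₀ = -436;  75·c₁ + 10·c₀ = -49.
det = 633·10 − 75² = 705.
c₁ = ((-436)·10 − 75·(-49))/705 = -137/141; c₀ = (633·(-49) − 75·(-436))/705 = 561/235.

c₁ = -0.97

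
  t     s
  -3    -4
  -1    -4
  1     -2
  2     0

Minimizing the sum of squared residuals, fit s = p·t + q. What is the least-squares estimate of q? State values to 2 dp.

q = -2.31

Entries of XᵀX: Σt·t = 15, Σt = -1, Σ1 = 4.
And Σt·s = 14, Σs = -10.
So XᵀX·[p, q]ᵀ = Xᵀs: [[15, -1]; [-1, 4]]·[p, q]ᵀ = [14, -10]ᵀ.
det = 15·4 − (-1)² = 59.
p = (14·4 − (-1)·(-10))/59 = 46/59; q = (15·(-10) − (-1)·14)/59 = -136/59.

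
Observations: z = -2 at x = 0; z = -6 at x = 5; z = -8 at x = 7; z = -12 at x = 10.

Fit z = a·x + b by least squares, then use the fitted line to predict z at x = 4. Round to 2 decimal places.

Normal-equation sums: Σx·x = 174, Σx = 22, Σ1 = 4.
Moment sums: Σx·z = -206, Σz = -28.
Normal equations: [[174, 22]; [22, 4]]·[a, b]ᵀ = [-206, -28]ᵀ.
Eliminating b: 4·(row 1) − 22·(row 2) gives 212·a = 4·(-206) − 22·(-28) = -208, so a = -52/53.
Then b = ((-28) − 22·(-52/53))/4 = -85/53.
At x = 4: ẑ = (-52/53)·(4) + (-85/53)·(1) = -293/53.

ẑ = -5.53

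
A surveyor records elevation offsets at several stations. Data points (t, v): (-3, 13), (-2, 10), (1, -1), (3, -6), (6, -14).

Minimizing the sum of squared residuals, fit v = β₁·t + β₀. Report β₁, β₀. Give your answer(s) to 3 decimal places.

β₁ = -3.037, β₀ = 3.437

The normal equations are: 59·β₁ + 5·β₀ = -162;  5·β₁ + 5·β₀ = 2.
Δ = 59·5 − 5² = 270.
β₁ = ((-162)·5 − 5·2)/270 = -82/27; β₀ = (59·2 − 5·(-162))/270 = 464/135.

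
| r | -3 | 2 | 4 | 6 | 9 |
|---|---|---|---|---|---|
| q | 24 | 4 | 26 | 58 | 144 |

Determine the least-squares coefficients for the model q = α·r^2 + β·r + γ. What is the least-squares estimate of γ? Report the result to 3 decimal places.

Compute the Gram sums: Σr^2·r^2 = 8210, Σr^2·r = 990, Σr^2 = 146, Σr·r = 146, Σr = 18, Σ1 = 5.
Moment sums: Σr^2·q = 14400, Σr·q = 1684, Σq = 256.
XᵀX·[α, β, γ]ᵀ = Xᵀq becomes [[8210, 990, 146]; [990, 146, 18]; [146, 18, 5]]·[α, β, γ]ᵀ = [14400, 1684, 256]ᵀ.
Row-reducing yields α = 130147/65508, β = -43091/21836, γ = 4775/16377.

γ = 0.292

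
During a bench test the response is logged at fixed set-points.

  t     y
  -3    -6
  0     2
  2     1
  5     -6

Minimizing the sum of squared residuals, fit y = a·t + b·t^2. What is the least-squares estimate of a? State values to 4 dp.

Compute the Gram sums: Σt·t = 38, Σt·t^2 = 106, Σt^2·t^2 = 722.
Right-hand side: Σt·y = -10, Σt^2·y = -200.
XᵀX·[a, b]ᵀ = Xᵀy becomes [[38, 106]; [106, 722]]·[a, b]ᵀ = [-10, -200]ᵀ.
det = 38·722 − 106² = 16200.
a = ((-10)·722 − 106·(-200))/16200 = 233/270; b = (38·(-200) − 106·(-10))/16200 = -109/270.

a = 0.8630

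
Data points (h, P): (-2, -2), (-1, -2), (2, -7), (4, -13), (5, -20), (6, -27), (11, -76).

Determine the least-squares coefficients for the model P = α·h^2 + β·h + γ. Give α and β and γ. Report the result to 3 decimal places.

α = -0.526, β = -0.932, γ = -2.130

Compute the Gram sums: Σh^2·h^2 = 16851, Σh^2·h = 1735, Σh^2 = 207, Σh·h = 207, Σh = 25, Σ1 = 7.
And Σh^2·P = -10914, Σh·P = -1158, ΣP = -147.
So AᵀA·[α, β, γ]ᵀ = AᵀP: [[16851, 1735, 207]; [1735, 207, 25]; [207, 25, 7]]·[α, β, γ]ᵀ = [-10914, -1158, -147]ᵀ.
Solving the 3×3 system (Gaussian elimination) gives α = -499599/950578, β = -885687/950578, γ = -1012557/475289.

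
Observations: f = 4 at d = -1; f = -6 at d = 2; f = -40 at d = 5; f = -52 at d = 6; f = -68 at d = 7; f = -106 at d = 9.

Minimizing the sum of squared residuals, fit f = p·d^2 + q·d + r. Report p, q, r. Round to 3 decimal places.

p = -0.993, q = -3.150, r = 2.454

The normal system MᵀM·[p, q, r]ᵀ = Mᵀf is [[10900, 1420, 196]; [1420, 196, 28]; [196, 28, 6]]·[p, q, r]ᵀ = [-14810, -1958, -268]ᵀ.
Inverting the 3×3 Gram matrix, [p, q, r]ᵀ = [-1193/1202, -1893/601, 1475/601]ᵀ.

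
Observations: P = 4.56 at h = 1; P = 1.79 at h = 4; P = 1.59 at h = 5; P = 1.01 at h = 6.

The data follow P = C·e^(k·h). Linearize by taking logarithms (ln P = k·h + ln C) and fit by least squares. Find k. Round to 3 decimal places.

k = -0.291

With ln Pᵢ as the transformed response and hᵢ as the regressor:
XᵀX = [[78.0000, 16.0000]; [16.0000, 4]], rhs = [6.2246, 2.5732]ᵀ  (here Σh = 16.0000, Σ(h)² = 78.0000, Σln P = 2.5732, Σh·ln P = 6.2246).
Slope k = (n·Σh·ln P − Σh·Σln P)/(n·Σ(h)² − (Σh)²) = (4·6.2246 − 16.0000·2.5732)/56.0000 = -0.29060; ln C = (Σln P − k·Σh)/n = 1.80569.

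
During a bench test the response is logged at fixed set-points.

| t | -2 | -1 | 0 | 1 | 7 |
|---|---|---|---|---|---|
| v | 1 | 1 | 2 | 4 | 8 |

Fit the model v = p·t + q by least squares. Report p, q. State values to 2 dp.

With design matrix A, AᵀA = [[55, 5]; [5, 5]] and Aᵀv = [57, 16]ᵀ.
Eliminating q: 5·(row 1) − 5·(row 2) gives 250·p = 5·57 − 5·16 = 205, so p = 41/50.
Then q = (16 − 5·(41/50))/5 = 119/50.

p = 0.82, q = 2.38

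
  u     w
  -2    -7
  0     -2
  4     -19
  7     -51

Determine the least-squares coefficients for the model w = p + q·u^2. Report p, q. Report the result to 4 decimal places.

p = -2.6687, q = -0.9902

Entries of AᵀA: Σ1 = 4, Σu^2 = 69, Σu^2·u^2 = 2673.
For Aᵀw: Σw = -79, Σu^2·w = -2831.
det = 4·2673 − 69² = 5931.
p = ((-79)·2673 − 69·(-2831))/5931 = -5276/1977; q = (4·(-2831) − 69·(-79))/5931 = -5873/5931.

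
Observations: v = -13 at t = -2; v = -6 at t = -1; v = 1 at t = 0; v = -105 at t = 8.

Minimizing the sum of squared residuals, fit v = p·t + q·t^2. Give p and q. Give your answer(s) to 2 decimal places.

Sums needed: Σt·t = 69, Σt·t^2 = 503, Σt^2·t^2 = 4113.
Moment sums: Σt·v = -808, Σt^2·v = -6778.
Normal equations: [[69, 503]; [503, 4113]]·[p, q]ᵀ = [-808, -6778]ᵀ.
Δ = 69·4113 − 503² = 30788.
p = ((-808)·4113 − 503·(-6778))/30788 = 43015/15394; q = (69·(-6778) − 503·(-808))/30788 = -30629/15394.

p = 2.79, q = -1.99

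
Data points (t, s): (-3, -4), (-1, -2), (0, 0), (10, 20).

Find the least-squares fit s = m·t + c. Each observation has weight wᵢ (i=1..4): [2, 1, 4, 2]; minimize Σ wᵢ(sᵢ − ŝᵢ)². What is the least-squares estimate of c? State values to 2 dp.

Setting ∂/∂m … = 0 gives: 219·m + 13·c = 426;  13·m + 9·c = 30.
(Σwᵢ·t·t = 219, Σwᵢ·t = 13, Σwᵢ·1 = 9, Σwᵢ·t·s = 426, Σwᵢ·s = 30.)
Eliminating c: 9·(row 1) − 13·(row 2) gives 1802·m = 9·426 − 13·30 = 3444, so m = 1722/901.
Then c = (30 − 13·(1722/901))/9 = 516/901.

c = 0.57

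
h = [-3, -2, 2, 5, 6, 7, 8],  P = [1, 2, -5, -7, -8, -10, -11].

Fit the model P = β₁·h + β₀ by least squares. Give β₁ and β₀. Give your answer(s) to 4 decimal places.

β₁ = -1.1535, β₀ = -1.6386

Entries of MᵀM: Σh·h = 191, Σh = 23, Σ1 = 7.
For MᵀP: Σh·P = -258, ΣP = -38.
Determinant 191·7 − 23² = 808.
β₁ = ((-258)·7 − 23·(-38))/808 = -233/202; β₀ = (191·(-38) − 23·(-258))/808 = -331/202.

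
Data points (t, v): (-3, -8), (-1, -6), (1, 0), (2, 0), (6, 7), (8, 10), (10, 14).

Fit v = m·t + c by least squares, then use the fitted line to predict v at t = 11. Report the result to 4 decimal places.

Compute the Gram sums: Σt·t = 215, Σt = 23, Σ1 = 7.
Right-hand side: Σt·v = 292, Σv = 17.
Normal equations: [[215, 23]; [23, 7]]·[m, c]ᵀ = [292, 17]ᵀ.
Δ = 215·7 − 23² = 976.
m = (292·7 − 23·17)/976 = 1653/976; c = (215·17 − 23·292)/976 = -3061/976.
At t = 11: v̂ = (1653/976)·(11) + (-3061/976)·(1) = 7561/488.

v̂ = 15.4939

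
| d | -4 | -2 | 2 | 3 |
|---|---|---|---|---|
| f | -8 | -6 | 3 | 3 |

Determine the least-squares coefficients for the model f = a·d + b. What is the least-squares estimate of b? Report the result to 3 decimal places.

b = -1.565

The normal system XᵀX·[a, b]ᵀ = Xᵀf is [[33, -1]; [-1, 4]]·[a, b]ᵀ = [59, -8]ᵀ.
Eliminating b: 4·(row 1) − (-1)·(row 2) gives 131·a = 4·59 − (-1)·(-8) = 228, so a = 228/131.
Then b = ((-8) − (-1)·(228/131))/4 = -205/131.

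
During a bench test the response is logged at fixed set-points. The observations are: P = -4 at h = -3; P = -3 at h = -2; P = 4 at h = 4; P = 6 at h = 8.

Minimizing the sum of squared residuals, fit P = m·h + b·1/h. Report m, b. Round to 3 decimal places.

m = 0.712, b = 3.954

From the data, Σh·h = 93, Σh·1/h = 4, Σ1/h·1/h = 253/576.
For AᵀP: Σh·P = 82, Σ1/h·P = 55/12.
So AᵀA·[m, b]ᵀ = AᵀP: [[93, 4]; [4, 253/576]]·[m, b]ᵀ = [82, 55/12]ᵀ.
Determinant 93·(253/576) − 4² = 4771/192.
m = (82·(253/576) − 4·(55/12))/(4771/192) = 10186/14313; b = (93·(55/12) − 4·82)/(4771/192) = 18864/4771.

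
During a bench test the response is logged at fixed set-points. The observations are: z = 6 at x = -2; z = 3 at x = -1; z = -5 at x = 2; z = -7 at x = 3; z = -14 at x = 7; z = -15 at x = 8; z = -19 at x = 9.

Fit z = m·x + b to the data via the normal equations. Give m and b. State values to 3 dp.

m = -2.127, b = 0.616

Normal-equation sums: Σx·x = 212, Σx = 26, Σ1 = 7.
Right-hand side: Σx·z = -435, Σz = -51.
Normal equations: [[212, 26]; [26, 7]]·[m, b]ᵀ = [-435, -51]ᵀ.
Δ = 212·7 − 26² = 808.
m = ((-435)·7 − 26·(-51))/808 = -1719/808; b = (212·(-51) − 26·(-435))/808 = 249/404.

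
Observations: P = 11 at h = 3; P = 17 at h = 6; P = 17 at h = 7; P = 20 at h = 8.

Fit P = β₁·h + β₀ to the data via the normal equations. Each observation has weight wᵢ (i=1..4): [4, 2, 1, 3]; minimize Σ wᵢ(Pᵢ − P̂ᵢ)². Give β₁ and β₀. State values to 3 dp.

The normal equations are: 349·β₁ + 55·β₀ = 935;  55·β₁ + 10·β₀ = 155.
Eliminating β₀: 10·(row 1) − 55·(row 2) gives 465·β₁ = 10·935 − 55·155 = 825, so β₁ = 55/31.
Then β₀ = (155 − 55·(55/31))/10 = 178/31.

β₁ = 1.774, β₀ = 5.742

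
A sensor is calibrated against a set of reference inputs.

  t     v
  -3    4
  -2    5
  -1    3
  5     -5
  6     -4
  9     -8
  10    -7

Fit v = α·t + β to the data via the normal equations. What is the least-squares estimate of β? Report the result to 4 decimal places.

β = 1.7368

The normal equations are: 256·α + 24·β = -216;  24·α + 7·β = -12.
(Σt·t = 256, Σt = 24, Σ1 = 7, Σt·v = -216, Σv = -12.)
det = 256·7 − 24² = 1216.
α = ((-216)·7 − 24·(-12))/1216 = -153/152; β = (256·(-12) − 24·(-216))/1216 = 33/19.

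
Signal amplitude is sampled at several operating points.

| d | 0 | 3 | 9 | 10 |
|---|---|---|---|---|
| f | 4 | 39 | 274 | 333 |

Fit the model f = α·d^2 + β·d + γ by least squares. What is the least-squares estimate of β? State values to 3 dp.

β = 2.737

Entries of XᵀX: Σd^2·d^2 = 16642, Σd^2·d = 1756, Σd^2 = 190, Σd·d = 190, Σd = 22, Σ1 = 4.
Moment sums: Σd^2·f = 55845, Σd·f = 5913, Σf = 650.
Row-reducing yields α = 5051/1671, β = 4573/1671, γ = 4309/1114.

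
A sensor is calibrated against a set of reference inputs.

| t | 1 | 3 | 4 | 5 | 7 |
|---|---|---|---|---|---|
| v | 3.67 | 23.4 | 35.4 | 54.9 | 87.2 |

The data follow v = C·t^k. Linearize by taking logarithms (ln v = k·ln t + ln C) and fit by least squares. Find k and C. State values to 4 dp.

With ln vᵢ as the transformed response and ln tᵢ as the regressor:
Σln t = 6.0403, Σ(ln t)² = 9.5056, Σln v = 16.4934, Σln t·ln v = 23.5495.
Equations: 9.5056·k + 6.0403·ln C = 23.5495;  6.0403·k + 5·ln C = 16.4934.
Solving (det = 11.0434): k = 1.64111, ln C = 1.31613, so C = exp(1.31613) = 3.72897.

k = 1.6411, C = 3.7290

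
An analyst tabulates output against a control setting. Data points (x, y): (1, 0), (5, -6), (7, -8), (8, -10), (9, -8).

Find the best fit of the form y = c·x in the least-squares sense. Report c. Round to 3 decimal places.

c = -1.082

Sums needed: Σx·x = 220.
Right-hand side: Σx·y = -238.
c = (-238)/220 = -1.08182.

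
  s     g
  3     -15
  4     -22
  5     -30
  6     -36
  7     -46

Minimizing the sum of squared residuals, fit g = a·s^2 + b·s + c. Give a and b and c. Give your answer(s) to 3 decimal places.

With design matrix A, AᵀA = [[4659, 775, 135]; [775, 135, 25]; [135, 25, 5]] and Aᵀg = [-4787, -821, -149]ᵀ.
Row-reducing yields a = -2/7, b = -166/35, c = 57/35.

a = -0.286, b = -4.743, c = 1.629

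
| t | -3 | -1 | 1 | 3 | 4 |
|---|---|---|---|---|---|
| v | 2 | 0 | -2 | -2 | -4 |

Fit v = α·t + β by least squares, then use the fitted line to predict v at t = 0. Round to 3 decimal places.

v̂ = -0.585

Forming MᵀM = [[36, 4]; [4, 5]] and Mᵀv = [-30, -6]ᵀ gives MᵀM·[α, β]ᵀ = Mᵀv.
Determinant 36·5 − 4² = 164.
α = ((-30)·5 − 4·(-6))/164 = -63/82; β = (36·(-6) − 4·(-30))/164 = -24/41.
At t = 0: v̂ = (-63/82)·(0) + (-24/41)·(1) = -24/41.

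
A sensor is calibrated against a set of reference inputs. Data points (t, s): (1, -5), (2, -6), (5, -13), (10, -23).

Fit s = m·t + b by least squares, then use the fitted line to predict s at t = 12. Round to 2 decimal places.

Entries of AᵀA: Σt·t = 130, Σt = 18, Σ1 = 4.
Moment sums: Σt·s = -312, Σs = -47.
Eliminating b: 4·(row 1) − 18·(row 2) gives 196·m = 4·(-312) − 18·(-47) = -402, so m = -201/98.
Then b = ((-47) − 18·(-201/98))/4 = -247/98.
At t = 12: ŝ = (-201/98)·(12) + (-247/98)·(1) = -2659/98.

ŝ = -27.13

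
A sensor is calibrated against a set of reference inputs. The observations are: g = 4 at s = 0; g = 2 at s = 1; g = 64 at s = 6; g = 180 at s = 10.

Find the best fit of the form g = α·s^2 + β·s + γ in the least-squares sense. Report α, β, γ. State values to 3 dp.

From the data, Σs^2·s^2 = 11297, Σs^2·s = 1217, Σs^2 = 137, Σs·s = 137, Σs = 17, Σ1 = 4.
For Aᵀg: Σs^2·g = 20306, Σs·g = 2186, Σg = 250.
Normal equations: [[11297, 1217, 137]; [1217, 137, 17]; [137, 17, 4]]·[α, β, γ]ᵀ = [20306, 2186, 250]ᵀ.
Inverting the 3×3 Gram matrix, [α, β, γ]ᵀ = [21/11, -15/11, 32/11]ᵀ.

α = 1.909, β = -1.364, γ = 2.909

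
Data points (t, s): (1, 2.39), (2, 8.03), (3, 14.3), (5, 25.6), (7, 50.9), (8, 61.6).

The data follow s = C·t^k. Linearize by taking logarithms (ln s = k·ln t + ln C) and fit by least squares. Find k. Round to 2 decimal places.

Linearized form: ln s = k·ln t + ln C. From the 6 transformed points,
Σln t = 7.4265, Σ(ln t)² = 12.3883, Σln s = 16.9079, Σln t·ln s = 25.8011.
Normal system: [[12.3883, 7.4265]; [7.4265, 6]]·[k, ln C]ᵀ = [25.8011, 16.9079]ᵀ.
Solving (det = 19.1764): k = 1.52478, ln C = 0.93067.

k = 1.52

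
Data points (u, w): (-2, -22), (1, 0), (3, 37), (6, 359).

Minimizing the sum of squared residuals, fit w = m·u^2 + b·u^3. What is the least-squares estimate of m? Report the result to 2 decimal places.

Sums needed: Σu^2·u^2 = 1394, Σu^2·u^3 = 7988, Σu^3·u^3 = 47450.
Right-hand side: Σu^2·w = 13169, Σu^3·w = 78719.
Δ = 1394·47450 − 7988² = 2337156.
m = (13169·47450 − 7988·78719)/2337156 = -656387/389526; b = (1394·78719 − 7988·13169)/2337156 = 756719/389526.

m = -1.69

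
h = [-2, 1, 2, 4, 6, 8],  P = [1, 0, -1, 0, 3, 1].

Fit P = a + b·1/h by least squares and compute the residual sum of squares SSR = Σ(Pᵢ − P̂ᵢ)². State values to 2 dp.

SSR = 7.71

Forming XᵀX = [[6, 37/24]; [37/24, 925/576]] and XᵀP = [4, -3/8]ᵀ gives XᵀX·[a, b]ᵀ = XᵀP.
Determinant 6·(925/576) − (37/24)² = 4181/576.
a = (4·(925/576) − (37/24)·(-3/8))/(4181/576) = 109/113; b = (6·(-3/8) − (37/24)·4)/(4181/576) = -4848/4181.
Residuals: -2276/4181, 815/4181, -5790/4181, -2821/4181, 9318/4181, 754/4181; SSR = 32222/4181.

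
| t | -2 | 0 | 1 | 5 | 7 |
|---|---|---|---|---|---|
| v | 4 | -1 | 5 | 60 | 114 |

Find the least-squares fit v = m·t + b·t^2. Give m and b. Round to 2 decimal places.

m = 2.00, b = 2.03

Entries of XᵀX: Σt·t = 79, Σt·t^2 = 461, Σt^2·t^2 = 3043.
Right-hand side: Σt·v = 1095, Σt^2·v = 7107.
Normal equations: [[79, 461]; [461, 3043]]·[m, b]ᵀ = [1095, 7107]ᵀ.
Eliminating b: 3043·(row 1) − 461·(row 2) gives 27876·m = 3043·1095 − 461·7107 = 55758, so m = 9293/4646.
Then b = (7107 − 461·(9293/4646))/3043 = 9443/4646.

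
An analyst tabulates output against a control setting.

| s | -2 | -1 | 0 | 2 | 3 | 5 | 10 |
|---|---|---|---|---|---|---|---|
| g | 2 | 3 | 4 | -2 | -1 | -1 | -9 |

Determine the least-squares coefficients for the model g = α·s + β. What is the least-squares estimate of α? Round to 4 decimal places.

α = -0.9761

The normal equations are: 143·α + 17·β = -109;  17·α + 7·β = -4.
(Σs·s = 143, Σs = 17, Σ1 = 7, Σs·g = -109, Σg = -4.)
det = 143·7 − 17² = 712.
α = ((-109)·7 − 17·(-4))/712 = -695/712; β = (143·(-4) − 17·(-109))/712 = 1281/712.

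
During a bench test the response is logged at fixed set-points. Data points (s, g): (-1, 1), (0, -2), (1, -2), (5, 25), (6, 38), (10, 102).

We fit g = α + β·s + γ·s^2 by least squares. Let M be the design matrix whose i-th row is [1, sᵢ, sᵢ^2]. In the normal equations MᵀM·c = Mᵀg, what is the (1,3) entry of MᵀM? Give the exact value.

Row 1 ↔ basis 1, column 3 ↔ basis s^2, so (MᵀM)_{1,3} = Σᵢ s^2 = (1)·(1) + (1)·(0) + (1)·(1) + (1)·(25) + (1)·(36) + (1)·(100) = 163.

163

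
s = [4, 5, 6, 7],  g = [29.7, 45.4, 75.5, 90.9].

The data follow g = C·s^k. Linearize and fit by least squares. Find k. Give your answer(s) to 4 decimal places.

With ln gᵢ as the transformed response and ln sᵢ as the regressor:
Σln s = 6.7334, Σ(ln s)² = 11.5091, Σln g = 16.0406, Σln s·ln g = 27.3654.
Normal system: [[11.5091, 6.7334]; [6.7334, 4]]·[k, ln C]ᵀ = [27.3654, 16.0406]ᵀ.
Δ = 11.5091·4 − (6.7334)² = 0.6976; k = (27.3654·4 − 6.7334·16.0406)/0.6976 = 2.08423, ln C = (11.5091·16.0406 − 6.7334·27.3654)/0.6976 = 0.50164.

k = 2.0842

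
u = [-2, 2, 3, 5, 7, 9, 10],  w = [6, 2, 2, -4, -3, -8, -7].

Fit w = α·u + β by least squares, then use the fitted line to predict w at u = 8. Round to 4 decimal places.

Setting ∂/∂α … = 0 gives: 272·α + 34·β = -185;  34·α + 7·β = -12.
(Σu·u = 272, Σu = 34, Σ1 = 7, Σu·w = -185, Σw = -12.)
Eliminating β: 7·(row 1) − 34·(row 2) gives 748·α = 7·(-185) − 34·(-12) = -887, so α = -887/748.
Then β = ((-12) − 34·(-887/748))/7 = 89/22.
At u = 8: ŵ = (-887/748)·(8) + (89/22)·(1) = -185/34.

ŵ = -5.4412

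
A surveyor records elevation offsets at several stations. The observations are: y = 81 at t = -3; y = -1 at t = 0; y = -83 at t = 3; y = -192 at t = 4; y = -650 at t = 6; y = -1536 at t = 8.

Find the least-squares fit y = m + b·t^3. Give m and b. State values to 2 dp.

m = -0.94, b = -3.00

From the data, Σ1 = 6, Σt^3 = 792, Σt^3·t^3 = 314354.
Moment sums: Σy = -2381, Σt^3·y = -943548.
Normal equations: [[6, 792]; [792, 314354]]·[m, b]ᵀ = [-2381, -943548]ᵀ.
Eliminating b: 314354·(row 1) − 792·(row 2) gives 1258860·m = 314354·(-2381) − 792·(-943548) = -1186858, so m = -593429/629430.
Then b = ((-943548) − 792·(-593429/629430))/314354 = -314628/104905.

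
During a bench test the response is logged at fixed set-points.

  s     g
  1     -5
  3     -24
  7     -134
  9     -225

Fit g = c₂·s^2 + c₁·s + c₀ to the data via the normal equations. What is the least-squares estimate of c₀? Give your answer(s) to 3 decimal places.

c₀ = -4.500

Compute the Gram sums: Σs^2·s^2 = 9044, Σs^2·s = 1100, Σs^2 = 140, Σs·s = 140, Σs = 20, Σ1 = 4.
And Σs^2·g = -25012, Σs·g = -3040, Σg = -388.
So MᵀM·[c₂, c₁, c₀]ᵀ = Mᵀg: [[9044, 1100, 140]; [1100, 140, 20]; [140, 20, 4]]·[c₂, c₁, c₀]ᵀ = [-25012, -3040, -388]ᵀ.
Row-reducing yields c₂ = -3, c₁ = 5/2, c₀ = -9/2.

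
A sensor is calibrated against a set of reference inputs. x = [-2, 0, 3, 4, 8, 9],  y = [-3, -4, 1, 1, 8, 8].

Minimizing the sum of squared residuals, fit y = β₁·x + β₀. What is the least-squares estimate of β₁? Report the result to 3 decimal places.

β₁ = 1.164

Normal-equation sums: Σx·x = 174, Σx = 22, Σ1 = 6.
And Σx·y = 149, Σy = 11.
AᵀA·[β₁, β₀]ᵀ = Aᵀy becomes [[174, 22]; [22, 6]]·[β₁, β₀]ᵀ = [149, 11]ᵀ.
Determinant 174·6 − 22² = 560.
β₁ = (149·6 − 22·11)/560 = 163/140; β₀ = (174·11 − 22·149)/560 = -341/140.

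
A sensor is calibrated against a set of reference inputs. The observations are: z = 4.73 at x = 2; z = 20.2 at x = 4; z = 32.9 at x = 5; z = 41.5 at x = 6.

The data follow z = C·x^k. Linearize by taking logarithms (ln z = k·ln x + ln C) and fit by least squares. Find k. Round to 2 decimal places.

Linearized form: ln z = k·ln x + ln C. From the 4 transformed points,
AᵀA = [[8.2030, 5.4806]; [5.4806, 4]], rhs = [17.5419, 11.7788]ᵀ  (here Σln x = 5.4806, Σ(ln x)² = 8.2030, Σln z = 11.7788, Σln x·ln z = 17.5419).
Slope k = (n·Σln x·ln z − Σln x·Σln z)/(n·Σ(ln x)² − (Σln x)²) = (4·17.5419 − 5.4806·11.7788)/2.7744 = 2.02295; ln C = (Σln z − k·Σln x)/n = 0.17293.

k = 2.02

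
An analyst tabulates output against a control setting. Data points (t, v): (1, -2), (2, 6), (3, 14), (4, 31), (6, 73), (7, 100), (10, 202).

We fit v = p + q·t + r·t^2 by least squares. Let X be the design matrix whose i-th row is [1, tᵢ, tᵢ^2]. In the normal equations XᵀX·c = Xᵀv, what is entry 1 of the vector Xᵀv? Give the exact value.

Entry 1 ↔ basis 1, so (Xᵀv)_{1} = Σᵢ vᵢ = (1)·(-2) + (1)·(6) + (1)·(14) + (1)·(31) + (1)·(73) + (1)·(100) + (1)·(202) = 424.

424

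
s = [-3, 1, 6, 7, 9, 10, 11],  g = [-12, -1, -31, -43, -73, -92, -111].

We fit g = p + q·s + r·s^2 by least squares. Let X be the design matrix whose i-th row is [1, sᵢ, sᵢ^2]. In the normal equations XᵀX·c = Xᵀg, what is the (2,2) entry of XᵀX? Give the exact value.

Row 2 ↔ basis s, column 2 ↔ basis s, so (XᵀX)_{2,2} = Σᵢ (s)·(s) = (-3)·(-3) + (1)·(1) + (6)·(6) + (7)·(7) + (9)·(9) + (10)·(10) + (11)·(11) = 397.

397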